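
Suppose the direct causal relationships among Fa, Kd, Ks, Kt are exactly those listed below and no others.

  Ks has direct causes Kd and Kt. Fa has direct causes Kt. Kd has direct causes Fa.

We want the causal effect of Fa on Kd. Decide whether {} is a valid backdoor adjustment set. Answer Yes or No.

Yes

Backdoor paths from Fa to Kd (paths whose first edge points into Fa):
  P1: Fa <- Kt -> Ks <- Kd
Condition 1 (no descendant of Fa in the set): holds — descendants of Fa are {Kd, Ks}; none are in {}.
Condition 2 (every backdoor path blocked by {}):
  P1: blocked at collider Ks (neither it nor any descendant is in the conditioning set).
{} satisfies the backdoor criterion.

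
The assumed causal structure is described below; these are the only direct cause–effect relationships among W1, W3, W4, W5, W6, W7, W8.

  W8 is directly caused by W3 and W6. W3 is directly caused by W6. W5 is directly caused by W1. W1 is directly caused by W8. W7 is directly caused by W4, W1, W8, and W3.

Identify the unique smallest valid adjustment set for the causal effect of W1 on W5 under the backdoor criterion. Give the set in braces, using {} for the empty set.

{}

Variables eligible for adjustment (non-descendants of W1, excluding W1 and W5): {W3, W4, W6, W8}.
Backdoor paths from W1 to W5:
  (none)
With no backdoor paths the empty set already satisfies the criterion, and it is trivially minimal.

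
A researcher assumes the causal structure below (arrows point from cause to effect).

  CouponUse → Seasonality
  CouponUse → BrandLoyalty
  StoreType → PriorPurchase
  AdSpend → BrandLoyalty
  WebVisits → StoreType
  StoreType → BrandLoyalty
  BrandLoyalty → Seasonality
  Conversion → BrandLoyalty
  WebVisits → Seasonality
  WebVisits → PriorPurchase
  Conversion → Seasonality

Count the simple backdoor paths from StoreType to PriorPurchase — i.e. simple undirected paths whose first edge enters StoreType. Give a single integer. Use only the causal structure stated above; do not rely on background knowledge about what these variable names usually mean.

A backdoor path from StoreType to PriorPurchase is any simple undirected path whose first edge points into StoreType (i.e. leaves StoreType via a parent).
Parents of StoreType: {WebVisits}.
Enumerating:
  P1: StoreType <- WebVisits -> PriorPurchase
That exhausts the simple backdoor paths. Count: 1.

1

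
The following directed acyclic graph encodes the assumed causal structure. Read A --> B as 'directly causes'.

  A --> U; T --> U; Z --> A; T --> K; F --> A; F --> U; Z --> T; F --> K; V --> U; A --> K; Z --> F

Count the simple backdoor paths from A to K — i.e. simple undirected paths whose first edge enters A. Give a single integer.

A backdoor path from A to K is any simple undirected path whose first edge points into A (i.e. leaves A via a parent).
Parents of A: {F, Z}.
Enumerating:
  P1: A <- Z -> T -> U <- F -> K
  P2: A <- Z -> T -> K
  P3: A <- Z -> F -> U <- T -> K
  P4: A <- Z -> F -> K
  P5: A <- F <- Z -> T -> K
  P6: A <- F -> U <- T -> K
  P7: A <- F -> K
That exhausts the simple backdoor paths. Count: 7.

7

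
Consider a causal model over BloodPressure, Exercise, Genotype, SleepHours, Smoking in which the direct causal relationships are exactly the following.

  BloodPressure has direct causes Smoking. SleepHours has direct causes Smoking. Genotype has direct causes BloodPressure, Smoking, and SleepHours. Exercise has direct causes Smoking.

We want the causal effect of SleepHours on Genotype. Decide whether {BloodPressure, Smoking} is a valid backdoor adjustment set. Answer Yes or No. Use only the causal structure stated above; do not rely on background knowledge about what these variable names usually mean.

Yes

Backdoor paths from SleepHours to Genotype (paths whose first edge points into SleepHours):
  P1: SleepHours <- Smoking -> BloodPressure -> Genotype
  P2: SleepHours <- Smoking -> Genotype
Condition 1 (no descendant of SleepHours in the set): holds — descendants of SleepHours are {Genotype}; none are in {BloodPressure, Smoking}.
Condition 2 (every backdoor path blocked by {BloodPressure, Smoking}):
  P1: blocked at fork node Smoking ∈ conditioning set.
  P2: blocked at fork node Smoking ∈ conditioning set.
{BloodPressure, Smoking} satisfies the backdoor criterion.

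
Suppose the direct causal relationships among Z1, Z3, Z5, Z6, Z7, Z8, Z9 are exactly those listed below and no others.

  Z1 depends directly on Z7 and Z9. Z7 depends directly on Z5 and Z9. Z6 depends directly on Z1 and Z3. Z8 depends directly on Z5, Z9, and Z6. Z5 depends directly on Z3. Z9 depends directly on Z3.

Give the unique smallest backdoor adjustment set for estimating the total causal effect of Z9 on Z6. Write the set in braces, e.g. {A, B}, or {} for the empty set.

{Z3}

Variables eligible for adjustment (non-descendants of Z9, excluding Z9 and Z6): {Z3, Z5}.
Backdoor paths from Z9 to Z6:
  P1: Z9 <- Z3 -> Z5 -> Z7 -> Z1 -> Z6
  P2: Z9 <- Z3 -> Z5 -> Z8 <- Z6
  P3: Z9 <- Z3 -> Z6
The empty set is not sufficient: P1 (Z9 <- Z3 -> Z5 -> Z7 -> Z1 -> Z6) has no collider blocking it and no conditioned non-collider, so it is open.
Try {Z3}:
  P1: blocked at fork node Z3 ∈ conditioning set.
  P2: blocked at fork node Z3 ∈ conditioning set.
  P3: blocked at fork node Z3 ∈ conditioning set.
{Z3} contains no descendant of Z9 and blocks every backdoor path.
No other singleton works — e.g. {Z5} leaves P3 open — so {Z3} is the unique smallest valid adjustment set.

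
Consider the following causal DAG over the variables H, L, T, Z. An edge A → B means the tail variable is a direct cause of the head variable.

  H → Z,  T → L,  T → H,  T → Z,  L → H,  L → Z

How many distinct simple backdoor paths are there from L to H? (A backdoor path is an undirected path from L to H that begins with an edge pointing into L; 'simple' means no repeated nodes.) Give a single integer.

2

A backdoor path from L to H is any simple undirected path whose first edge points into L (i.e. leaves L via a parent).
Parents of L: {T}.
Enumerating:
  P1: L <- T -> H
  P2: L <- T -> Z <- H
That exhausts the simple backdoor paths. Count: 2.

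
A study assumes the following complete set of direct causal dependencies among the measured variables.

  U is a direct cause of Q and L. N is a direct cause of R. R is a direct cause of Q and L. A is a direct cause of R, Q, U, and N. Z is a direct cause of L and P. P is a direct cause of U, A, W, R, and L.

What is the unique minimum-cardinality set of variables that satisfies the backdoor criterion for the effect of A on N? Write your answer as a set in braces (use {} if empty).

Variables eligible for adjustment (non-descendants of A, excluding A and N): {P, W, Z}.
Backdoor paths from A to N:
  P1: A <- P <- Z -> L <- R <- N
  P2: A <- P <- Z -> L <- U -> Q <- R <- N
  P3: A <- P -> R <- N
  P4: A <- P -> U -> L <- R <- N
  P5: A <- P -> U -> Q <- R <- N
  P6: A <- P -> L <- R <- N
  P7: A <- P -> L <- U -> Q <- R <- N
Each backdoor path contains an unconditioned collider, so every path is already blocked with the empty conditioning set:
  P1: blocked at collider L (neither it nor any descendant is in the conditioning set).
  P2: blocked at collider L (neither it nor any descendant is in the conditioning set).
  P3: blocked at collider R (neither it nor any descendant is in the conditioning set).
  P4: blocked at collider L (neither it nor any descendant is in the conditioning set).
  P5: blocked at collider Q (neither it nor any descendant is in the conditioning set).
  P6: blocked at collider L (neither it nor any descendant is in the conditioning set).
  P7: blocked at collider L (neither it nor any descendant is in the conditioning set).
The empty set is therefore the unique smallest valid set.

{}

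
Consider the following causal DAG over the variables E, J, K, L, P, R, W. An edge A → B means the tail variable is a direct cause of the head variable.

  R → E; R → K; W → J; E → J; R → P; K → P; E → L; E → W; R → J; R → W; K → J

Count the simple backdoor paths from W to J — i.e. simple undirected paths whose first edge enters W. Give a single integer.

8

A backdoor path from W to J is any simple undirected path whose first edge points into W (i.e. leaves W via a parent).
Parents of W: {E, R}.
Enumerating:
  P1: W <- R -> E -> J
  P2: W <- R -> K -> J
  P3: W <- R -> P <- K -> J
  P4: W <- R -> J
  P5: W <- E <- R -> K -> J
  P6: W <- E <- R -> P <- K -> J
  P7: W <- E <- R -> J
  P8: W <- E -> J
That exhausts the simple backdoor paths. Count: 8.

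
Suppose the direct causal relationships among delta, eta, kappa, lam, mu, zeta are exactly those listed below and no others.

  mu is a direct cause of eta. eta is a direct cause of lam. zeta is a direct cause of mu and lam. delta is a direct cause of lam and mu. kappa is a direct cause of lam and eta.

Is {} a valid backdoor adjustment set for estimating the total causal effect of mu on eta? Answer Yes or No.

Yes

Backdoor paths from mu to eta (paths whose first edge points into mu):
  P1: mu <- zeta -> lam <- kappa -> eta
  P2: mu <- zeta -> lam <- eta
  P3: mu <- delta -> lam <- kappa -> eta
  P4: mu <- delta -> lam <- eta
Condition 1 (no descendant of mu in the set): holds — descendants of mu are {eta, lam}; none are in {}.
Condition 2 (every backdoor path blocked by {}):
  P1: blocked at collider lam (neither it nor any descendant is in the conditioning set).
  P2: blocked at collider lam (neither it nor any descendant is in the conditioning set).
  P3: blocked at collider lam (neither it nor any descendant is in the conditioning set).
  P4: blocked at collider lam (neither it nor any descendant is in the conditioning set).
{} satisfies the backdoor criterion.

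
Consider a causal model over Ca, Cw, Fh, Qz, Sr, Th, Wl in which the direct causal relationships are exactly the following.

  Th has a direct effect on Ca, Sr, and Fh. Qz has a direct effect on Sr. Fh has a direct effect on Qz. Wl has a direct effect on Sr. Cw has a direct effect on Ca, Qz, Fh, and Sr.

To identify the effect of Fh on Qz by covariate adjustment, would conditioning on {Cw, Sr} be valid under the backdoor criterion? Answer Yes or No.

No

Backdoor paths from Fh to Qz (paths whose first edge points into Fh):
  P1: Fh <- Cw -> Ca <- Th -> Sr <- Qz
  P2: Fh <- Cw -> Qz
  P3: Fh <- Cw -> Sr <- Qz
  P4: Fh <- Th -> Ca <- Cw -> Qz
  P5: Fh <- Th -> Ca <- Cw -> Sr <- Qz
  P6: Fh <- Th -> Sr <- Cw -> Qz
  P7: Fh <- Th -> Sr <- Qz
Condition 1 (no descendant of Fh in the set): FAILS — Sr is a descendant of Fh.
Condition 2 (every backdoor path blocked by {Cw, Sr}):
  P1: blocked at fork node Cw ∈ conditioning set.
  P2: blocked at fork node Cw ∈ conditioning set.
  P3: blocked at fork node Cw ∈ conditioning set.
  P4: blocked at collider Ca (neither it nor any descendant is in the conditioning set).
  P5: blocked at collider Ca (neither it nor any descendant is in the conditioning set).
  P6: blocked at fork node Cw ∈ conditioning set.
  P7: open — collider(s) Sr are conditioned on (or have a conditioned descendant) and no non-collider on the path is in the set.
{Cw, Sr} does not satisfy the backdoor criterion.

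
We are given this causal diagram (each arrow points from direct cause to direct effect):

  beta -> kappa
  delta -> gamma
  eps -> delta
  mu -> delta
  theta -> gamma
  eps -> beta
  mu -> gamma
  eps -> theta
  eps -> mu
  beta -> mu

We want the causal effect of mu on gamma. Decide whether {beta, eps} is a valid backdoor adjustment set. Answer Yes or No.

Yes

Backdoor paths from mu to gamma (paths whose first edge points into mu):
  P1: mu <- eps -> theta -> gamma
  P2: mu <- eps -> delta -> gamma
  P3: mu <- beta <- eps -> theta -> gamma
  P4: mu <- beta <- eps -> delta -> gamma
Condition 1 (no descendant of mu in the set): holds — descendants of mu are {delta, gamma}; none are in {beta, eps}.
Condition 2 (every backdoor path blocked by {beta, eps}):
  P1: blocked at fork node eps ∈ conditioning set.
  P2: blocked at fork node eps ∈ conditioning set.
  P3: blocked at chain node beta ∈ conditioning set.
  P4: blocked at chain node beta ∈ conditioning set.
{beta, eps} satisfies the backdoor criterion.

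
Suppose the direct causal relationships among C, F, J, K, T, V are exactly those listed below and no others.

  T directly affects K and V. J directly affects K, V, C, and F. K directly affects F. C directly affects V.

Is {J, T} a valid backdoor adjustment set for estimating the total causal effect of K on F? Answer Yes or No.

Backdoor paths from K to F (paths whose first edge points into K):
  P1: K <- J -> F
  P2: K <- T -> V <- J -> F
  P3: K <- T -> V <- C <- J -> F
Condition 1 (no descendant of K in the set): holds — descendants of K are {F}; none are in {J, T}.
Condition 2 (every backdoor path blocked by {J, T}):
  P1: blocked at fork node J ∈ conditioning set.
  P2: blocked at fork node T ∈ conditioning set.
  P3: blocked at fork node T ∈ conditioning set.
{J, T} satisfies the backdoor criterion.

Yes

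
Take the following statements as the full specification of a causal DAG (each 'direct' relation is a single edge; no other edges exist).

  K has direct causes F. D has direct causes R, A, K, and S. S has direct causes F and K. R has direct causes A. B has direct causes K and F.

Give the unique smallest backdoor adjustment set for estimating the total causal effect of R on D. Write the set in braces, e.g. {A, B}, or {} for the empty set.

{A}

Variables eligible for adjustment (non-descendants of R, excluding R and D): {A, B, F, K, S}.
Backdoor paths from R to D:
  P1: R <- A -> D
The empty set is not sufficient: P1 (R <- A -> D) has no collider blocking it and no conditioned non-collider, so it is open.
Try {A}:
  P1: blocked at fork node A ∈ conditioning set.
{A} contains no descendant of R and blocks every backdoor path.
No other singleton works — e.g. {F} leaves P1 open — so {A} is the unique smallest valid adjustment set.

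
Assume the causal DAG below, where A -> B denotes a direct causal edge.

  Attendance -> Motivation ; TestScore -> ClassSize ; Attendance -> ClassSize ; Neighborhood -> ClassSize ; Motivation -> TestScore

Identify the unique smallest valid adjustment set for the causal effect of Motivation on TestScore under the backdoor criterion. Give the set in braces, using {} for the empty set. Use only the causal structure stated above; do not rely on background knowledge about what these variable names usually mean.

{}

Variables eligible for adjustment (non-descendants of Motivation, excluding Motivation and TestScore): {Attendance, Neighborhood}.
Backdoor paths from Motivation to TestScore:
  P1: Motivation <- Attendance -> ClassSize <- TestScore
Each backdoor path contains an unconditioned collider, so every path is already blocked with the empty conditioning set:
  P1: blocked at collider ClassSize (neither it nor any descendant is in the conditioning set).
The empty set is therefore the unique smallest valid set.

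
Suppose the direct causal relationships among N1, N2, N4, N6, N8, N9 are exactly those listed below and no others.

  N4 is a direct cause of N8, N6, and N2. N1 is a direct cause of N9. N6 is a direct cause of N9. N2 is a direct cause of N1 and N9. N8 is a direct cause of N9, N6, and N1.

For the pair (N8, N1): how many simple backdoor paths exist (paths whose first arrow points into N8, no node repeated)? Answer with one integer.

A backdoor path from N8 to N1 is any simple undirected path whose first edge points into N8 (i.e. leaves N8 via a parent).
Parents of N8: {N4}.
Enumerating:
  P1: N8 <- N4 -> N2 -> N1
  P2: N8 <- N4 -> N2 -> N9 <- N1
  P3: N8 <- N4 -> N6 -> N9 <- N2 -> N1
  P4: N8 <- N4 -> N6 -> N9 <- N1
That exhausts the simple backdoor paths. Count: 4.

4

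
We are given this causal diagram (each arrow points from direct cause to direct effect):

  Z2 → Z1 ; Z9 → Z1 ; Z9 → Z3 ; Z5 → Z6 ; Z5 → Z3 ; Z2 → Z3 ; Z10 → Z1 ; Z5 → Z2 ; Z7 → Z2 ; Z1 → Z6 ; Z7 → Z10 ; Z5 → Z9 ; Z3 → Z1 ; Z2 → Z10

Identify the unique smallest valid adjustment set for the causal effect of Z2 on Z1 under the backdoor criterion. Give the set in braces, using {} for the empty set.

{Z5, Z7}

Variables eligible for adjustment (non-descendants of Z2, excluding Z2 and Z1): {Z5, Z7, Z9}.
Backdoor paths from Z2 to Z1:
  P1: Z2 <- Z5 -> Z9 -> Z3 -> Z1
  P2: Z2 <- Z5 -> Z9 -> Z1
  P3: Z2 <- Z5 -> Z3 <- Z9 -> Z1
  P4: Z2 <- Z5 -> Z3 -> Z1
  P5: Z2 <- Z5 -> Z6 <- Z1
  P6: Z2 <- Z7 -> Z10 -> Z1
The empty set is not sufficient: P1 (Z2 <- Z5 -> Z9 -> Z3 -> Z1) has no collider blocking it and no conditioned non-collider, so it is open.
Try {Z5, Z7}:
  P1: blocked at fork node Z5 ∈ conditioning set.
  P2: blocked at fork node Z5 ∈ conditioning set.
  P3: blocked at fork node Z5 ∈ conditioning set.
  P4: blocked at fork node Z5 ∈ conditioning set.
  P5: blocked at fork node Z5 ∈ conditioning set.
  P6: blocked at fork node Z7 ∈ conditioning set.
{Z5, Z7} contains no descendant of Z2 and blocks every backdoor path.
Every element of {Z5, Z7} is needed (dropping Z5 leaves P1 open; dropping Z7 leaves P6 open), so no proper subset is valid.
Among all size-2 subsets of the eligible variables, only {Z5, Z7} blocks every backdoor path, so it is the unique smallest valid adjustment set.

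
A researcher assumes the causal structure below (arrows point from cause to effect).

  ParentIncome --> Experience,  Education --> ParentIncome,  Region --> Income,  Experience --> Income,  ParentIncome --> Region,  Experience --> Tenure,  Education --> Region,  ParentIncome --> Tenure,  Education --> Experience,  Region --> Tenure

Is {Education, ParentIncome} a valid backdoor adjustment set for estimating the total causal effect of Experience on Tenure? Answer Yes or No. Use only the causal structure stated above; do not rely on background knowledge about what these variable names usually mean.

Backdoor paths from Experience to Tenure (paths whose first edge points into Experience):
  P1: Experience <- Education -> ParentIncome -> Region -> Tenure
  P2: Experience <- Education -> ParentIncome -> Tenure
  P3: Experience <- Education -> Region <- ParentIncome -> Tenure
  P4: Experience <- Education -> Region -> Tenure
  P5: Experience <- ParentIncome <- Education -> Region -> Tenure
  P6: Experience <- ParentIncome -> Region -> Tenure
  P7: Experience <- ParentIncome -> Tenure
Condition 1 (no descendant of Experience in the set): holds — descendants of Experience are {Income, Tenure}; none are in {Education, ParentIncome}.
Condition 2 (every backdoor path blocked by {Education, ParentIncome}):
  P1: blocked at fork node Education ∈ conditioning set.
  P2: blocked at fork node Education ∈ conditioning set.
  P3: blocked at fork node Education ∈ conditioning set.
  P4: blocked at fork node Education ∈ conditioning set.
  P5: blocked at chain node ParentIncome ∈ conditioning set.
  P6: blocked at fork node ParentIncome ∈ conditioning set.
  P7: blocked at fork node ParentIncome ∈ conditioning set.
{Education, ParentIncome} satisfies the backdoor criterion.

Yes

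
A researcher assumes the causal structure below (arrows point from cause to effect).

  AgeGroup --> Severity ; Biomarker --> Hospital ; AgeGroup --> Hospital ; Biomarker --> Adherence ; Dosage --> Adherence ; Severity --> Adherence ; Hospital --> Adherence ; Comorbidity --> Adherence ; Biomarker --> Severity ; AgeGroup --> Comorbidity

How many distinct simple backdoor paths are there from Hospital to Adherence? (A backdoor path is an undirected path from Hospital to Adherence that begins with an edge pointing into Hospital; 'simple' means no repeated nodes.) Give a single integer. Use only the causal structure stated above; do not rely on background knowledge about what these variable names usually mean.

A backdoor path from Hospital to Adherence is any simple undirected path whose first edge points into Hospital (i.e. leaves Hospital via a parent).
Parents of Hospital: {AgeGroup, Biomarker}.
Enumerating:
  P1: Hospital <- AgeGroup -> Severity <- Biomarker -> Adherence
  P2: Hospital <- AgeGroup -> Severity -> Adherence
  P3: Hospital <- AgeGroup -> Comorbidity -> Adherence
  P4: Hospital <- Biomarker -> Severity <- AgeGroup -> Comorbidity -> Adherence
  P5: Hospital <- Biomarker -> Severity -> Adherence
  P6: Hospital <- Biomarker -> Adherence
That exhausts the simple backdoor paths. Count: 6.

6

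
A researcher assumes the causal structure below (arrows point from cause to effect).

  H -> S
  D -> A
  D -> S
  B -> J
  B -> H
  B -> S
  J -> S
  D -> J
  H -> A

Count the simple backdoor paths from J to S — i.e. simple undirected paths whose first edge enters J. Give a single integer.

6

A backdoor path from J to S is any simple undirected path whose first edge points into J (i.e. leaves J via a parent).
Parents of J: {B, D}.
Enumerating:
  P1: J <- B -> H -> S
  P2: J <- B -> H -> A <- D -> S
  P3: J <- B -> S
  P4: J <- D -> S
  P5: J <- D -> A <- H <- B -> S
  P6: J <- D -> A <- H -> S
That exhausts the simple backdoor paths. Count: 6.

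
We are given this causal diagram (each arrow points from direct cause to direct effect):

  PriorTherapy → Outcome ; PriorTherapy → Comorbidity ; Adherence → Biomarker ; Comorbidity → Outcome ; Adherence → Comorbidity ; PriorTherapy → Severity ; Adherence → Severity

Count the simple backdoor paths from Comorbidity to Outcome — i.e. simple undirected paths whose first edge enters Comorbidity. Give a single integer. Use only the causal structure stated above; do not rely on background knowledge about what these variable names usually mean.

A backdoor path from Comorbidity to Outcome is any simple undirected path whose first edge points into Comorbidity (i.e. leaves Comorbidity via a parent).
Parents of Comorbidity: {Adherence, PriorTherapy}.
Enumerating:
  P1: Comorbidity <- PriorTherapy -> Outcome
  P2: Comorbidity <- Adherence -> Severity <- PriorTherapy -> Outcome
That exhausts the simple backdoor paths. Count: 2.

2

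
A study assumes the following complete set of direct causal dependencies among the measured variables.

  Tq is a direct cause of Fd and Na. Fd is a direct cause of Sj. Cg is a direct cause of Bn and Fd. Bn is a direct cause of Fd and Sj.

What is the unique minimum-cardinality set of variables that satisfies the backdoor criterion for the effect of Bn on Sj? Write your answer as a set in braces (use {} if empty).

Variables eligible for adjustment (non-descendants of Bn, excluding Bn and Sj): {Cg, Na, Tq}.
Backdoor paths from Bn to Sj:
  P1: Bn <- Cg -> Fd -> Sj
The empty set is not sufficient: P1 (Bn <- Cg -> Fd -> Sj) has no collider blocking it and no conditioned non-collider, so it is open.
Try {Cg}:
  P1: blocked at fork node Cg ∈ conditioning set.
{Cg} contains no descendant of Bn and blocks every backdoor path.
No other singleton works — e.g. {Tq} leaves P1 open — so {Cg} is the unique smallest valid adjustment set.

{Cg}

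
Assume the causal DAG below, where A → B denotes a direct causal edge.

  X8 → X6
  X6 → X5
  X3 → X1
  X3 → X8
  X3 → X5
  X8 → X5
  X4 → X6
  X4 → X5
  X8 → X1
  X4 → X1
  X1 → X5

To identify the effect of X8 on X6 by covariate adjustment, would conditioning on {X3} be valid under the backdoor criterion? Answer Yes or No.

Backdoor paths from X8 to X6 (paths whose first edge points into X8):
  P1: X8 <- X3 -> X1 <- X4 -> X6
  P2: X8 <- X3 -> X1 <- X4 -> X5 <- X6
  P3: X8 <- X3 -> X1 -> X5 <- X4 -> X6
  P4: X8 <- X3 -> X1 -> X5 <- X6
  P5: X8 <- X3 -> X5 <- X4 -> X6
  P6: X8 <- X3 -> X5 <- X1 <- X4 -> X6
  P7: X8 <- X3 -> X5 <- X6
Condition 1 (no descendant of X8 in the set): holds — descendants of X8 are {X1, X5, X6}; none are in {X3}.
Condition 2 (every backdoor path blocked by {X3}):
  P1: blocked at fork node X3 ∈ conditioning set.
  P2: blocked at fork node X3 ∈ conditioning set.
  P3: blocked at fork node X3 ∈ conditioning set.
  P4: blocked at fork node X3 ∈ conditioning set.
  P5: blocked at fork node X3 ∈ conditioning set.
  P6: blocked at fork node X3 ∈ conditioning set.
  P7: blocked at fork node X3 ∈ conditioning set.
{X3} satisfies the backdoor criterion.

Yes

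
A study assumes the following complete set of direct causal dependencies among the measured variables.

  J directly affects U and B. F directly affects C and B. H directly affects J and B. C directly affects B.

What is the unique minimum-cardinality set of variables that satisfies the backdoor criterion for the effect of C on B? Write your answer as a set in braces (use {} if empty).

{F}

Variables eligible for adjustment (non-descendants of C, excluding C and B): {F, H, J, U}.
Backdoor paths from C to B:
  P1: C <- F -> B
The empty set is not sufficient: P1 (C <- F -> B) has no collider blocking it and no conditioned non-collider, so it is open.
Try {F}:
  P1: blocked at fork node F ∈ conditioning set.
{F} contains no descendant of C and blocks every backdoor path.
No other singleton works — e.g. {H} leaves P1 open — so {F} is the unique smallest valid adjustment set.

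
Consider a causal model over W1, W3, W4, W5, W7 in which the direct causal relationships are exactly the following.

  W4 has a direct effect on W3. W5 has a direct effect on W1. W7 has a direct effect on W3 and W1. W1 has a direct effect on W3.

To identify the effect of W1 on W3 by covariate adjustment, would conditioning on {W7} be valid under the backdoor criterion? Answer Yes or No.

Yes

Backdoor paths from W1 to W3 (paths whose first edge points into W1):
  P1: W1 <- W7 -> W3
Condition 1 (no descendant of W1 in the set): holds — descendants of W1 are {W3}; none are in {W7}.
Condition 2 (every backdoor path blocked by {W7}):
  P1: blocked at fork node W7 ∈ conditioning set.
{W7} satisfies the backdoor criterion.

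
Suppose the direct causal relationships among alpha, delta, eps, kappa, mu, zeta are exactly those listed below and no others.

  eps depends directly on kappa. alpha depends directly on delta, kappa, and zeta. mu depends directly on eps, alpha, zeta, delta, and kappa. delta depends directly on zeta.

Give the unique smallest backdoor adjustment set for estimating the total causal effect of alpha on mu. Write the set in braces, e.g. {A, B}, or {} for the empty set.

{delta, kappa, zeta}

Variables eligible for adjustment (non-descendants of alpha, excluding alpha and mu): {delta, eps, kappa, zeta}.
Backdoor paths from alpha to mu:
  P1: alpha <- zeta -> delta -> mu
  P2: alpha <- zeta -> mu
  P3: alpha <- delta <- zeta -> mu
  P4: alpha <- delta -> mu
  P5: alpha <- kappa -> eps -> mu
  P6: alpha <- kappa -> mu
The empty set is not sufficient: P1 (alpha <- zeta -> delta -> mu) has no collider blocking it and no conditioned non-collider, so it is open.
Try {delta, kappa, zeta}:
  P1: blocked at fork node zeta ∈ conditioning set.
  P2: blocked at fork node zeta ∈ conditioning set.
  P3: blocked at chain node delta ∈ conditioning set.
  P4: blocked at fork node delta ∈ conditioning set.
  P5: blocked at fork node kappa ∈ conditioning set.
  P6: blocked at fork node kappa ∈ conditioning set.
{delta, kappa, zeta} contains no descendant of alpha and blocks every backdoor path.
Every element of {delta, kappa, zeta} is needed (dropping delta leaves P4 open; dropping kappa leaves P5 open; dropping zeta leaves P2 open), so no proper subset is valid.
Among all size-3 subsets of the eligible variables, only {delta, kappa, zeta} blocks every backdoor path, so it is the unique smallest valid adjustment set.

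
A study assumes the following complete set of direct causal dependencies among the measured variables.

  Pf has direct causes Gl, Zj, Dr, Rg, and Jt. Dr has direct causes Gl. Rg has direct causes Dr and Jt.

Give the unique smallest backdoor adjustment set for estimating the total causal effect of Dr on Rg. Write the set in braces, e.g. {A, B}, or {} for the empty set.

{}

Variables eligible for adjustment (non-descendants of Dr, excluding Dr and Rg): {Gl, Jt, Zj}.
Backdoor paths from Dr to Rg:
  P1: Dr <- Gl -> Pf <- Jt -> Rg
  P2: Dr <- Gl -> Pf <- Rg
Each backdoor path contains an unconditioned collider, so every path is already blocked with the empty conditioning set:
  P1: blocked at collider Pf (neither it nor any descendant is in the conditioning set).
  P2: blocked at collider Pf (neither it nor any descendant is in the conditioning set).
The empty set is therefore the unique smallest valid set.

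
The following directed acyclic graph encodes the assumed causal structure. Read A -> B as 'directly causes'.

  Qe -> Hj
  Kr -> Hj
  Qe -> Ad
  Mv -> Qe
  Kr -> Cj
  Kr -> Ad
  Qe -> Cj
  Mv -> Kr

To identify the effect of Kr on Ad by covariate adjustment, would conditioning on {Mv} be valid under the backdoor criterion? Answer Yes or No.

Yes

Backdoor paths from Kr to Ad (paths whose first edge points into Kr):
  P1: Kr <- Mv -> Qe -> Ad
Condition 1 (no descendant of Kr in the set): holds — descendants of Kr are {Ad, Cj, Hj}; none are in {Mv}.
Condition 2 (every backdoor path blocked by {Mv}):
  P1: blocked at fork node Mv ∈ conditioning set.
{Mv} satisfies the backdoor criterion.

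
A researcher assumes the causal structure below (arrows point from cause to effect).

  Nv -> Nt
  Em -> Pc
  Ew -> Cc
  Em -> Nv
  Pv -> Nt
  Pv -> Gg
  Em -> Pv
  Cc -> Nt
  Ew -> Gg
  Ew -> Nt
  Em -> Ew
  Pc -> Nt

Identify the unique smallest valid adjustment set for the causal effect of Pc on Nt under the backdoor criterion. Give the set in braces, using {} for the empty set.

Variables eligible for adjustment (non-descendants of Pc, excluding Pc and Nt): {Cc, Em, Ew, Gg, Nv, Pv}.
Backdoor paths from Pc to Nt:
  P1: Pc <- Em -> Ew -> Gg <- Pv -> Nt
  P2: Pc <- Em -> Ew -> Cc -> Nt
  P3: Pc <- Em -> Ew -> Nt
  P4: Pc <- Em -> Pv -> Gg <- Ew -> Cc -> Nt
  P5: Pc <- Em -> Pv -> Gg <- Ew -> Nt
  P6: Pc <- Em -> Pv -> Nt
  P7: Pc <- Em -> Nv -> Nt
The empty set is not sufficient: P2 (Pc <- Em -> Ew -> Cc -> Nt) has no collider blocking it and no conditioned non-collider, so it is open.
Try {Em}:
  P1: blocked at fork node Em ∈ conditioning set.
  P2: blocked at fork node Em ∈ conditioning set.
  P3: blocked at fork node Em ∈ conditioning set.
  P4: blocked at fork node Em ∈ conditioning set.
  P5: blocked at fork node Em ∈ conditioning set.
  P6: blocked at fork node Em ∈ conditioning set.
  P7: blocked at fork node Em ∈ conditioning set.
{Em} contains no descendant of Pc and blocks every backdoor path.
No other singleton works — e.g. {Ew} leaves P6 open — so {Em} is the unique smallest valid adjustment set.

{Em}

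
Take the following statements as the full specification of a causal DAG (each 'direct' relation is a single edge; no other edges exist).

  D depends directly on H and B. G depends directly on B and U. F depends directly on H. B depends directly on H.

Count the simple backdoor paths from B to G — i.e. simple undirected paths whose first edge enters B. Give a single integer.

A backdoor path from B to G is any simple undirected path whose first edge points into B (i.e. leaves B via a parent).
Parents of B: {H}.
No simple path from any parent of B reaches G without revisiting B, so there are no backdoor paths.

0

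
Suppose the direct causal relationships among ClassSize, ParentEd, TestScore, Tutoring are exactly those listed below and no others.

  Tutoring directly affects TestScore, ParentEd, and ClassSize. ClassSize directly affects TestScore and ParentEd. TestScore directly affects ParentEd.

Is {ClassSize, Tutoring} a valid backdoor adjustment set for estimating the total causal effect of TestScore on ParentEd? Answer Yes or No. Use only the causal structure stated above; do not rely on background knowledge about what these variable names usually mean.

Backdoor paths from TestScore to ParentEd (paths whose first edge points into TestScore):
  P1: TestScore <- Tutoring -> ClassSize -> ParentEd
  P2: TestScore <- Tutoring -> ParentEd
  P3: TestScore <- ClassSize <- Tutoring -> ParentEd
  P4: TestScore <- ClassSize -> ParentEd
Condition 1 (no descendant of TestScore in the set): holds — descendants of TestScore are {ParentEd}; none are in {ClassSize, Tutoring}.
Condition 2 (every backdoor path blocked by {ClassSize, Tutoring}):
  P1: blocked at fork node Tutoring ∈ conditioning set.
  P2: blocked at fork node Tutoring ∈ conditioning set.
  P3: blocked at chain node ClassSize ∈ conditioning set.
  P4: blocked at fork node ClassSize ∈ conditioning set.
{ClassSize, Tutoring} satisfies the backdoor criterion.

Yes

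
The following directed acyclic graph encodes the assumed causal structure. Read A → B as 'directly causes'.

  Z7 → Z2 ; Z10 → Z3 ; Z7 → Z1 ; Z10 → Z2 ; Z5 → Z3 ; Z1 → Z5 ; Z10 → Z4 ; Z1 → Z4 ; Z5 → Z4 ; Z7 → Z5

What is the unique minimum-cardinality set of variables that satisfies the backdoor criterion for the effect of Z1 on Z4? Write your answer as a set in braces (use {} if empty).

{Z7}

Variables eligible for adjustment (non-descendants of Z1, excluding Z1 and Z4): {Z10, Z2, Z7}.
Backdoor paths from Z1 to Z4:
  P1: Z1 <- Z7 -> Z2 <- Z10 -> Z3 <- Z5 -> Z4
  P2: Z1 <- Z7 -> Z2 <- Z10 -> Z4
  P3: Z1 <- Z7 -> Z5 -> Z3 <- Z10 -> Z4
  P4: Z1 <- Z7 -> Z5 -> Z4
The empty set is not sufficient: P4 (Z1 <- Z7 -> Z5 -> Z4) has no collider blocking it and no conditioned non-collider, so it is open.
Try {Z7}:
  P1: blocked at fork node Z7 ∈ conditioning set.
  P2: blocked at fork node Z7 ∈ conditioning set.
  P3: blocked at fork node Z7 ∈ conditioning set.
  P4: blocked at fork node Z7 ∈ conditioning set.
{Z7} contains no descendant of Z1 and blocks every backdoor path.
No other singleton works — e.g. {Z10} leaves P4 open — so {Z7} is the unique smallest valid adjustment set.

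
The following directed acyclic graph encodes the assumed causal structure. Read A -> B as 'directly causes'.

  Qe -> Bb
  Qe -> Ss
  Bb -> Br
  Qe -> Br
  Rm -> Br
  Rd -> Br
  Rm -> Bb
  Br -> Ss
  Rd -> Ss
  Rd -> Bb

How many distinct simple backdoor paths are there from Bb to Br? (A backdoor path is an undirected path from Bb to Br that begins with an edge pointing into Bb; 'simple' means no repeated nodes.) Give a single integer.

7

A backdoor path from Bb to Br is any simple undirected path whose first edge points into Bb (i.e. leaves Bb via a parent).
Parents of Bb: {Qe, Rd, Rm}.
Enumerating:
  P1: Bb <- Rm -> Br
  P2: Bb <- Rd -> Br
  P3: Bb <- Rd -> Ss <- Qe -> Br
  P4: Bb <- Rd -> Ss <- Br
  P5: Bb <- Qe -> Br
  P6: Bb <- Qe -> Ss <- Rd -> Br
  P7: Bb <- Qe -> Ss <- Br
That exhausts the simple backdoor paths. Count: 7.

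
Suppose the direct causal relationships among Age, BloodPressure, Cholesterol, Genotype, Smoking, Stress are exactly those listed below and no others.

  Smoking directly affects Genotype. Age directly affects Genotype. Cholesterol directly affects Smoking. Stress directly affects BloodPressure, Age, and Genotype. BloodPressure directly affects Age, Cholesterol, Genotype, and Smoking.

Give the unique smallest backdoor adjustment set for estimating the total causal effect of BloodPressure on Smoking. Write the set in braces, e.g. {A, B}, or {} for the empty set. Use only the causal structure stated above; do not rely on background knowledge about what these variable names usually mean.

{}

Variables eligible for adjustment (non-descendants of BloodPressure, excluding BloodPressure and Smoking): {Stress}.
Backdoor paths from BloodPressure to Smoking:
  P1: BloodPressure <- Stress -> Age -> Genotype <- Smoking
  P2: BloodPressure <- Stress -> Genotype <- Smoking
Each backdoor path contains an unconditioned collider, so every path is already blocked with the empty conditioning set:
  P1: blocked at collider Genotype (neither it nor any descendant is in the conditioning set).
  P2: blocked at collider Genotype (neither it nor any descendant is in the conditioning set).
The empty set is therefore the unique smallest valid set.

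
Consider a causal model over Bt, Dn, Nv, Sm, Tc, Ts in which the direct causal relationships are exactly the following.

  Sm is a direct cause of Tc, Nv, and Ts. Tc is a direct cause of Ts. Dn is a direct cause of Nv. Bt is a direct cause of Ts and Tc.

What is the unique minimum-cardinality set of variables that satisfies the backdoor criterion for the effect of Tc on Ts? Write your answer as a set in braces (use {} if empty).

Variables eligible for adjustment (non-descendants of Tc, excluding Tc and Ts): {Bt, Dn, Nv, Sm}.
Backdoor paths from Tc to Ts:
  P1: Tc <- Sm -> Ts
  P2: Tc <- Bt -> Ts
The empty set is not sufficient: P1 (Tc <- Sm -> Ts) has no collider blocking it and no conditioned non-collider, so it is open.
Try {Bt, Sm}:
  P1: blocked at fork node Sm ∈ conditioning set.
  P2: blocked at fork node Bt ∈ conditioning set.
{Bt, Sm} contains no descendant of Tc and blocks every backdoor path.
Every element of {Bt, Sm} is needed (dropping Bt leaves P2 open; dropping Sm leaves P1 open), so no proper subset is valid.
Among all size-2 subsets of the eligible variables, only {Bt, Sm} blocks every backdoor path, so it is the unique smallest valid adjustment set.

{Bt, Sm}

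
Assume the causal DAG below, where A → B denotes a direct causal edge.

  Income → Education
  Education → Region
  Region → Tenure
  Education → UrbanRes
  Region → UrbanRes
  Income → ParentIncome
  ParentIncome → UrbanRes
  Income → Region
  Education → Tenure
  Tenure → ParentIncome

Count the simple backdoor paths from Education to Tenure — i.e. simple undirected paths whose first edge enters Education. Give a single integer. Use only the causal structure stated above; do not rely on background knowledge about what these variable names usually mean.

4

A backdoor path from Education to Tenure is any simple undirected path whose first edge points into Education (i.e. leaves Education via a parent).
Parents of Education: {Income}.
Enumerating:
  P1: Education <- Income -> Region -> Tenure
  P2: Education <- Income -> Region -> UrbanRes <- ParentIncome <- Tenure
  P3: Education <- Income -> ParentIncome <- Tenure
  P4: Education <- Income -> ParentIncome -> UrbanRes <- Region -> Tenure
That exhausts the simple backdoor paths. Count: 4.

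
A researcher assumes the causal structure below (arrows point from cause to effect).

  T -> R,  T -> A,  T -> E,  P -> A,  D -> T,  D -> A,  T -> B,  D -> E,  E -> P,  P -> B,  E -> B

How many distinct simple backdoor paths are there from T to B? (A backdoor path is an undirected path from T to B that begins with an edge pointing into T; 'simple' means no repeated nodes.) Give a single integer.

4

A backdoor path from T to B is any simple undirected path whose first edge points into T (i.e. leaves T via a parent).
Parents of T: {D}.
Enumerating:
  P1: T <- D -> E -> P -> B
  P2: T <- D -> E -> B
  P3: T <- D -> A <- P <- E -> B
  P4: T <- D -> A <- P -> B
That exhausts the simple backdoor paths. Count: 4.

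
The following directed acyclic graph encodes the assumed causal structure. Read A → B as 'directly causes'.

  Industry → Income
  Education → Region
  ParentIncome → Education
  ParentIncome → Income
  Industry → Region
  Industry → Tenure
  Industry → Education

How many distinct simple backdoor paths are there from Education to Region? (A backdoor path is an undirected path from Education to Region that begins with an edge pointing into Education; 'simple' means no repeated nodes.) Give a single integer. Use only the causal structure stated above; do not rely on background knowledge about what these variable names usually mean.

A backdoor path from Education to Region is any simple undirected path whose first edge points into Education (i.e. leaves Education via a parent).
Parents of Education: {Industry, ParentIncome}.
Enumerating:
  P1: Education <- Industry -> Region
  P2: Education <- ParentIncome -> Income <- Industry -> Region
That exhausts the simple backdoor paths. Count: 2.

2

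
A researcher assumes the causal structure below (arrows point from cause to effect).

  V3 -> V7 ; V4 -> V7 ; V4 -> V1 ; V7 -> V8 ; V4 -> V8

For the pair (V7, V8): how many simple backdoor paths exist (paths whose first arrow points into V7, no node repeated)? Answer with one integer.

1

A backdoor path from V7 to V8 is any simple undirected path whose first edge points into V7 (i.e. leaves V7 via a parent).
Parents of V7: {V3, V4}.
Enumerating:
  P1: V7 <- V4 -> V8
That exhausts the simple backdoor paths. Count: 1.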